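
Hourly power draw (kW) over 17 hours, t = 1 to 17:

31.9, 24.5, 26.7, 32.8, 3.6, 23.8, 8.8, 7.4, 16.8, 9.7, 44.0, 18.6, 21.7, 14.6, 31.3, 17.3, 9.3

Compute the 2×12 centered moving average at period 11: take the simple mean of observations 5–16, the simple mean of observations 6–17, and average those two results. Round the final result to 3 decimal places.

18.371

Sum over 5–16: 3.6 + 23.8 + 8.8 + 7.4 + 16.8 + 9.7 + 44.0 + 18.6 + 21.7 + 14.6 + 31.3 + 17.3 = 217.6
Sum over 6–17: 23.8 + 8.8 + 7.4 + 16.8 + 9.7 + 44.0 + 18.6 + 21.7 + 14.6 + 31.3 + 17.3 + 9.3 = 223.3
CMA at t=11 = (217.6 + 223.3) / (2·12) = 440.9 / 24 = 18.371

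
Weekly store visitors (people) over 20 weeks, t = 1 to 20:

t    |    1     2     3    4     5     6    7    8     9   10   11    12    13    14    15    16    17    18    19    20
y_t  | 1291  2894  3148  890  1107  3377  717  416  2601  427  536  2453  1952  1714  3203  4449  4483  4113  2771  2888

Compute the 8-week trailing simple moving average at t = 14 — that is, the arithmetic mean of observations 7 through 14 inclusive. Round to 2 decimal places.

Sum of periods 7–14: 717 + 416 + 2601 + 427 + 536 + 2453 + 1952 + 1714 = 10816
Divide by 8: 10816 / 8 = 1352.00

1352.00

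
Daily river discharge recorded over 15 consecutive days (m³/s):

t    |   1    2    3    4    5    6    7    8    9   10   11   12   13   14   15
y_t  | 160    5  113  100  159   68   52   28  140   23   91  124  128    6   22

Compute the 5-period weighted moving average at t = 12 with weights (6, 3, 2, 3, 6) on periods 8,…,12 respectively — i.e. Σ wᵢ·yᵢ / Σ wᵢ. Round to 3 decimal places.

82.550

Weighted sum: 6·28 + 3·140 + 2·23 + 3·91 + 6·124 = 168 + 420 + 46 + 273 + 744 = 1651
Weight total: 6 + 3 + 2 + 3 + 6 = 20
WMA = 1651 / 20 = 82.550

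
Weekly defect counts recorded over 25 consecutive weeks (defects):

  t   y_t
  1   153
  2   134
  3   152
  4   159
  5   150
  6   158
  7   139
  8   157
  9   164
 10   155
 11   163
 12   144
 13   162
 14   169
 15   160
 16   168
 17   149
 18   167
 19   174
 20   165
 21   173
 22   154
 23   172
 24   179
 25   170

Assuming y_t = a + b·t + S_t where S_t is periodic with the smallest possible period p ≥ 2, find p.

First differences y_{t+1} − y_t: -19, 18, 7, -9, 8, -19, 18, 7, -9, 8, -19, 18, …
The difference pattern repeats every 5 terms and not for any smaller step, so p = 5.

5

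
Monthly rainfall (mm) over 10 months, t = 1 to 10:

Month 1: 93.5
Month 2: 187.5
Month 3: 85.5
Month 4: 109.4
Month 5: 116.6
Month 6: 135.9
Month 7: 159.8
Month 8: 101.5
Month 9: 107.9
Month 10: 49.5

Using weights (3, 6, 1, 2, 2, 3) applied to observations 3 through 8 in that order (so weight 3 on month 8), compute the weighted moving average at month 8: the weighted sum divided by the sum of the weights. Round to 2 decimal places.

113.26

Weighted sum: 3·85.5 + 6·109.4 + 1·116.6 + 2·135.9 + 2·159.8 + 3·101.5 = 256.5 + 656.4 + 116.6 + 271.8 + 319.6 + 304.5 = 1925.4
Weight total: 3 + 6 + 1 + 2 + 2 + 3 = 17
WMA = 1925.4 / 17 = 113.26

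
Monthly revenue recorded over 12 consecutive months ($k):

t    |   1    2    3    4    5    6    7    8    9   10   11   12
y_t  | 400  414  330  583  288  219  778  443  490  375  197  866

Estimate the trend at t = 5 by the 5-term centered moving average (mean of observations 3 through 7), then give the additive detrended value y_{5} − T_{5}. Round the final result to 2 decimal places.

Trend T_5 = (330 + 583 + 288 + 219 + 778) / 5 = 2198/5 = 439.6000
Detrended value: 288 − 439.6000 = -151.60

-151.60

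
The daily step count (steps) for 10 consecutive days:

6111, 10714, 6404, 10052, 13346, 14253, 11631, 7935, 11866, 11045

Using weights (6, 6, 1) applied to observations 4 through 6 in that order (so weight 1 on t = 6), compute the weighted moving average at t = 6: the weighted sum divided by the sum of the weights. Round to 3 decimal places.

11895.462

Weighted sum: 6·10052 + 6·13346 + 1·14253 = 60312 + 80076 + 14253 = 154641
Weight total: 6 + 6 + 1 = 13
WMA = 154641 / 13 = 11895.462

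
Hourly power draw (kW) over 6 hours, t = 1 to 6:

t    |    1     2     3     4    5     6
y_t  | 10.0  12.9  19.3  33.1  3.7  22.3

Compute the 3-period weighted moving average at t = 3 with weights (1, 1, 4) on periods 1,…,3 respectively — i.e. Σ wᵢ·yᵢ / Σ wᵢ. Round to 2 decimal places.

16.68

Weighted sum: 1·10.0 + 1·12.9 + 4·19.3 = 10.0 + 12.9 + 77.2 = 100.1
Weight total: 1 + 1 + 4 = 6
WMA = 100.1 / 6 = 16.68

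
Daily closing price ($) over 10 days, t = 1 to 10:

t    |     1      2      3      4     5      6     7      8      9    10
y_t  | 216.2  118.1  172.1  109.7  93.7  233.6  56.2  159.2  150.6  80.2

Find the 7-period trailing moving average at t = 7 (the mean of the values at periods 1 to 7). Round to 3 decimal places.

Sum of periods 1–7: 216.2 + 118.1 + 172.1 + 109.7 + 93.7 + 233.6 + 56.2 = 999.6
Divide by 7: 999.6 / 7 = 142.800

142.800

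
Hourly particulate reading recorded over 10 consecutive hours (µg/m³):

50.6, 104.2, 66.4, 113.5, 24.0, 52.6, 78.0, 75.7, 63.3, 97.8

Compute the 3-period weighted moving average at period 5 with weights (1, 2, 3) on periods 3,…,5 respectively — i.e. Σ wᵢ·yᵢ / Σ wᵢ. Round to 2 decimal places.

Weighted sum: 1·66.4 + 2·113.5 + 3·24.0 = 66.4 + 227.0 + 72.0 = 365.4
Weight total: 1 + 2 + 3 = 6
WMA = 365.4 / 6 = 60.90

60.90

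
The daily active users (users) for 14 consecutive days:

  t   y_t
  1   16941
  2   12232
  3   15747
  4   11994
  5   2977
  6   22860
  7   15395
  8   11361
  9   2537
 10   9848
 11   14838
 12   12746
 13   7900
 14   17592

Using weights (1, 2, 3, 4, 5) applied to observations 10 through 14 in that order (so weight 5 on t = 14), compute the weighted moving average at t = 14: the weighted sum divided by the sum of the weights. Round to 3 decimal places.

Weighted sum: 1·9848 + 2·14838 + 3·12746 + 4·7900 + 5·17592 = 9848 + 29676 + 38238 + 31600 + 87960 = 197322
Weight total: 1 + 2 + 3 + 4 + 5 = 15
WMA = 197322 / 15 = 13154.800

13154.800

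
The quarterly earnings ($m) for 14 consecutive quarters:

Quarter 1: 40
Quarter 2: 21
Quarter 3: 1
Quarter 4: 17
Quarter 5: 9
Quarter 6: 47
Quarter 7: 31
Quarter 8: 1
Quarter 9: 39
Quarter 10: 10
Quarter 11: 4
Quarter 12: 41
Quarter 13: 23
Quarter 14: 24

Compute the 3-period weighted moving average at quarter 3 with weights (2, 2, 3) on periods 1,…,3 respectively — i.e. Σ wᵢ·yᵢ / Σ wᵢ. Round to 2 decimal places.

17.86

Weighted sum: 2·40 + 2·21 + 3·1 = 80 + 42 + 3 = 125
Weight total: 2 + 2 + 3 = 7
WMA = 125 / 7 = 17.86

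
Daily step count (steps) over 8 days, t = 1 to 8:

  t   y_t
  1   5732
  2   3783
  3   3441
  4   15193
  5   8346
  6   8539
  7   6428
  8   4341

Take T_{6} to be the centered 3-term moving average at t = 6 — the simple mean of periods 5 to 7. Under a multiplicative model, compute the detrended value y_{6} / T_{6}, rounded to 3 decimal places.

1.099

Trend T_6 = (8346 + 8539 + 6428) / 3 = 23313/3 = 7771.00000
Ratio to trend: 8539 / 7771.00000 = 1.099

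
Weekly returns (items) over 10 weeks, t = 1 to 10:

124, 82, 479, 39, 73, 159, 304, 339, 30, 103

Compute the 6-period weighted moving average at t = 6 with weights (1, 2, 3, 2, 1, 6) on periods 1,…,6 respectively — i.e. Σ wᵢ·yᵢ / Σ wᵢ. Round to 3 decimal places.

Weighted sum: 1·124 + 2·82 + 3·479 + 2·39 + 1·73 + 6·159 = 124 + 164 + 1437 + 78 + 73 + 954 = 2830
Weight total: 1 + 2 + 3 + 2 + 1 + 6 = 15
WMA = 2830 / 15 = 188.667

188.667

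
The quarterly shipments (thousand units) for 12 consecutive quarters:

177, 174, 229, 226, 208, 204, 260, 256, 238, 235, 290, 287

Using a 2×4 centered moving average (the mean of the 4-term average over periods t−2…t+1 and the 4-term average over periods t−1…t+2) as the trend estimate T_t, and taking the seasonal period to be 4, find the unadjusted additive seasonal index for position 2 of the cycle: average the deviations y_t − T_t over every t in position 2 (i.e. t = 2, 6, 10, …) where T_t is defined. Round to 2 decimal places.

Season position 2 occurs at t = 6, 10 (where T_t is defined).
t=6: T_6 = 228.2500; y_6 − T_6 = 204 − 228.2500 = -24.2500
t=10: T_10 = 258.6250; y_10 − T_10 = 235 − 258.6250 = -23.6250
Mean deviation: (-24.2500 + -23.6250) / 2 = -23.94

-23.94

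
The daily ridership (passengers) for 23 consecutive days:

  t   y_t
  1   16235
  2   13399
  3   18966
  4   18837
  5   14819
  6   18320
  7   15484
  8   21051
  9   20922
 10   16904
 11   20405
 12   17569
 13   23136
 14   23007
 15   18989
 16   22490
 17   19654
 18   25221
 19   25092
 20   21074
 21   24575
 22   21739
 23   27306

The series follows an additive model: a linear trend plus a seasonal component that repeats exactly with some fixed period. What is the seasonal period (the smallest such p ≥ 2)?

First differences y_{t+1} − y_t: -2836, 5567, -129, -4018, 3501, -2836, 5567, -129, -4018, 3501, -2836, 5567, …
The difference pattern repeats every 5 terms and not for any smaller step, so p = 5.

5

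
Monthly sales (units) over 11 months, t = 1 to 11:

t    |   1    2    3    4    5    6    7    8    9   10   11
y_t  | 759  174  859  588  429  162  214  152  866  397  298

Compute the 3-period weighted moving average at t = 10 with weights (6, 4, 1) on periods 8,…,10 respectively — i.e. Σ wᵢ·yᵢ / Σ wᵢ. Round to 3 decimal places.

Weighted sum: 6·152 + 4·866 + 1·397 = 912 + 3464 + 397 = 4773
Weight total: 6 + 4 + 1 = 11
WMA = 4773 / 11 = 433.909

433.909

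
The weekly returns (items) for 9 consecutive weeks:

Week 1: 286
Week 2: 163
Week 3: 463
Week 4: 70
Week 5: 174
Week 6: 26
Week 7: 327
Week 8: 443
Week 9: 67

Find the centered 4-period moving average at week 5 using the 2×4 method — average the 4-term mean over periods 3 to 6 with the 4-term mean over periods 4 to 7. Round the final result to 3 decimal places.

166.250

Sum over 3–6: 463 + 70 + 174 + 26 = 733
Sum over 4–7: 70 + 174 + 26 + 327 = 597
CMA at t=5 = (733 + 597) / (2·4) = 1330 / 8 = 166.250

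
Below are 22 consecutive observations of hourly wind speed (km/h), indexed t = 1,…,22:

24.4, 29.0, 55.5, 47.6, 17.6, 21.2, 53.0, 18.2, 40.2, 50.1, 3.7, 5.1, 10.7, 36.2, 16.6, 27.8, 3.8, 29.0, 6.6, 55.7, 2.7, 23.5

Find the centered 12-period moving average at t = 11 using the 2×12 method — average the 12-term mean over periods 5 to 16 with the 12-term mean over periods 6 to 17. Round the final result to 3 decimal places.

Sum over 5–16: 17.6 + 21.2 + 53.0 + 18.2 + 40.2 + 50.1 + 3.7 + 5.1 + 10.7 + 36.2 + 16.6 + 27.8 = 300.4
Sum over 6–17: 21.2 + 53.0 + 18.2 + 40.2 + 50.1 + 3.7 + 5.1 + 10.7 + 36.2 + 16.6 + 27.8 + 3.8 = 286.6
CMA at t=11 = (300.4 + 286.6) / (2·12) = 587.0 / 24 = 24.458

24.458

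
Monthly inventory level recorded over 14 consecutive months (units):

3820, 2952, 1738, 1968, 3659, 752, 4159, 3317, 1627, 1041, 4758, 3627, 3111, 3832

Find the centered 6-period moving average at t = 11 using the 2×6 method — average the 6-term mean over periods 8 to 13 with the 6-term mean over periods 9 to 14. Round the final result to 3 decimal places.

Sum over 8–13: 3317 + 1627 + 1041 + 4758 + 3627 + 3111 = 17481
Sum over 9–14: 1627 + 1041 + 4758 + 3627 + 3111 + 3832 = 17996
CMA at t=11 = (17481 + 17996) / (2·6) = 35477 / 12 = 2956.417

2956.417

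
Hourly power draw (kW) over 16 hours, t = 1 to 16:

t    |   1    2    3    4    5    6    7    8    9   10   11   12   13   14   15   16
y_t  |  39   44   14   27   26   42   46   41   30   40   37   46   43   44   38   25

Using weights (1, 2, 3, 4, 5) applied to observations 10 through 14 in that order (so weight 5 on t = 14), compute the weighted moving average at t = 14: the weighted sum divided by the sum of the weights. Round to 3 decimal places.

Weighted sum: 1·40 + 2·37 + 3·46 + 4·43 + 5·44 = 40 + 74 + 138 + 172 + 220 = 644
Weight total: 1 + 2 + 3 + 4 + 5 = 15
WMA = 644 / 15 = 42.933

42.933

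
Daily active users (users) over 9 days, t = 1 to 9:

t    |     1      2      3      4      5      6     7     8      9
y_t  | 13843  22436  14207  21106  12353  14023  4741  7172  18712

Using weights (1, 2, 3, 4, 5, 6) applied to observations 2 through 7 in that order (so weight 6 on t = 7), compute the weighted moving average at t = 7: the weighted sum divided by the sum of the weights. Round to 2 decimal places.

12482.90

Weighted sum: 1·22436 + 2·14207 + 3·21106 + 4·12353 + 5·14023 + 6·4741 = 22436 + 28414 + 63318 + 49412 + 70115 + 28446 = 262141
Weight total: 1 + 2 + 3 + 4 + 5 + 6 = 21
WMA = 262141 / 21 = 12482.90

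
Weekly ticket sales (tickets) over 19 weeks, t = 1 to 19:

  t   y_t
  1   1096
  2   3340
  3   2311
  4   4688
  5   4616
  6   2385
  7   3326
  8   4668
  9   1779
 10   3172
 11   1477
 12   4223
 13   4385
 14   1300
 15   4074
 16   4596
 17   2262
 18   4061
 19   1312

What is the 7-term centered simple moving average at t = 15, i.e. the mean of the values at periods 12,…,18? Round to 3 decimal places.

Sum of periods 12–18: 4223 + 4385 + 1300 + 4074 + 4596 + 2262 + 4061 = 24901
Divide by 7: 24901 / 7 = 3557.286

3557.286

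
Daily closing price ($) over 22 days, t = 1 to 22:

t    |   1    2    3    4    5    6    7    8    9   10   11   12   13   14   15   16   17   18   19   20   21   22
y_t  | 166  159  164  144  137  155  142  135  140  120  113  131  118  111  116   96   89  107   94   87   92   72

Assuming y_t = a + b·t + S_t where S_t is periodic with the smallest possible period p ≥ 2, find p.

First differences y_{t+1} − y_t: -7, 5, -20, -7, 18, -13, -7, 5, -20, -7, 18, -13, -7, 5, …
The difference pattern repeats every 6 terms and not for any smaller step, so p = 6.

6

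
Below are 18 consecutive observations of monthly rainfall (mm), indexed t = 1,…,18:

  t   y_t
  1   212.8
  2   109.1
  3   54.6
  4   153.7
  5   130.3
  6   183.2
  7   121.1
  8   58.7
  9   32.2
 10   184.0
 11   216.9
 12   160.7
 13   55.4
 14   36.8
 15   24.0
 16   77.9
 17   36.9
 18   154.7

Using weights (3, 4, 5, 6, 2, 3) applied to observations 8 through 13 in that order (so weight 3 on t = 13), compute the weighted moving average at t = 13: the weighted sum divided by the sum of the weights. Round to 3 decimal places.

Weighted sum: 3·58.7 + 4·32.2 + 5·184.0 + 6·216.9 + 2·160.7 + 3·55.4 = 176.1 + 128.8 + 920.0 + 1301.4 + 321.4 + 166.2 = 3013.9
Weight total: 3 + 4 + 5 + 6 + 2 + 3 = 23
WMA = 3013.9 / 23 = 131.039

131.039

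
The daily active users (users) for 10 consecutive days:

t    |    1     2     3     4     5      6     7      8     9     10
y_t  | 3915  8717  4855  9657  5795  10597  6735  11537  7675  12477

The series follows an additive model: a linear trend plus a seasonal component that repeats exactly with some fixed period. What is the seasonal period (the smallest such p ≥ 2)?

2

First differences y_{t+1} − y_t: 4802, -3862, 4802, -3862, 4802, -3862, …
The difference pattern repeats every 2 terms and not for any smaller step, so p = 2.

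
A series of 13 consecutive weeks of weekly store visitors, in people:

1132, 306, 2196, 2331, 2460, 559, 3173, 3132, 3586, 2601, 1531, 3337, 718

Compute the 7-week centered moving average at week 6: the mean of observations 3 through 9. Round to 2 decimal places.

Sum of periods 3–9: 2196 + 2331 + 2460 + 559 + 3173 + 3132 + 3586 = 17437
Divide by 7: 17437 / 7 = 2491.00

2491.00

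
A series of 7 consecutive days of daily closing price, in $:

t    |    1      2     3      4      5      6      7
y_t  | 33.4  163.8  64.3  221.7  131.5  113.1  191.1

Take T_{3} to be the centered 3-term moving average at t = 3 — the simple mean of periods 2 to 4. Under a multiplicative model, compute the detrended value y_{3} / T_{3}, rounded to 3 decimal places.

Trend T_3 = (163.8 + 64.3 + 221.7) / 3 = 449.8/3 = 149.93333
Ratio to trend: 64.3 / 149.93333 = 0.429

0.429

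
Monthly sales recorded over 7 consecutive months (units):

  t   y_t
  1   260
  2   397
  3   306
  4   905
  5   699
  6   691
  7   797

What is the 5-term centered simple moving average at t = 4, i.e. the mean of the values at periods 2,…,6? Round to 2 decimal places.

599.60

Sum of periods 2–6: 397 + 306 + 905 + 699 + 691 = 2998
Divide by 5: 2998 / 5 = 599.60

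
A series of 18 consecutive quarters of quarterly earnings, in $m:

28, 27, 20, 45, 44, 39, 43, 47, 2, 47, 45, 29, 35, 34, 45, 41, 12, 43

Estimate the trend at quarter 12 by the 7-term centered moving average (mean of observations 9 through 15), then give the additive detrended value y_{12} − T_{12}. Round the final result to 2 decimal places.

Trend T_12 = (2 + 47 + 45 + 29 + 35 + 34 + 45) / 7 = 237/7 = 33.8571
Detrended value: 29 − 33.8571 = -4.86

-4.86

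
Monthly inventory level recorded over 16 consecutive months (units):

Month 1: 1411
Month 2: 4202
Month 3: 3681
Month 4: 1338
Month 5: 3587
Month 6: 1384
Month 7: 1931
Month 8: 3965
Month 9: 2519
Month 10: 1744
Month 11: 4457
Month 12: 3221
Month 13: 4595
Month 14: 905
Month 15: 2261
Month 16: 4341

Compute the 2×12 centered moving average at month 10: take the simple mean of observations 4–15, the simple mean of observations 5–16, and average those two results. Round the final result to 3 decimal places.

2784.042

Sum over 4–15: 1338 + 3587 + 1384 + 1931 + 3965 + 2519 + 1744 + 4457 + 3221 + 4595 + 905 + 2261 = 31907
Sum over 5–16: 3587 + 1384 + 1931 + 3965 + 2519 + 1744 + 4457 + 3221 + 4595 + 905 + 2261 + 4341 = 34910
CMA at t=10 = (31907 + 34910) / (2·12) = 66817 / 24 = 2784.042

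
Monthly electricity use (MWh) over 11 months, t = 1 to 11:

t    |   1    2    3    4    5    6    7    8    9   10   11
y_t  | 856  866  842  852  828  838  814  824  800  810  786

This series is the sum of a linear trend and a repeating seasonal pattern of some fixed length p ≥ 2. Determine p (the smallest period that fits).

2

First differences y_{t+1} − y_t: 10, -24, 10, -24, 10, -24, …
The difference pattern repeats every 2 terms and not for any smaller step, so p = 2.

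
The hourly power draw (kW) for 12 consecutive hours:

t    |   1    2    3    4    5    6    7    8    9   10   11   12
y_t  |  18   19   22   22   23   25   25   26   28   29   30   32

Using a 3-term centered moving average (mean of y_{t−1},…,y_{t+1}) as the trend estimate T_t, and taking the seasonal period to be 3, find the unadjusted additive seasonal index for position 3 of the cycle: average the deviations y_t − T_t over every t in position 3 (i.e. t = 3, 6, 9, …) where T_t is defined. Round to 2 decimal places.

Season position 3 occurs at t = 3, 6, 9 (where T_t is defined).
t=3: T_3 = 21.0000; y_3 − T_3 = 22 − 21.0000 = 1.0000
t=6: T_6 = 24.3333; y_6 − T_6 = 25 − 24.3333 = 0.6667
t=9: T_9 = 27.6667; y_9 − T_9 = 28 − 27.6667 = 0.3333
Mean deviation: (1.0000 + 0.6667 + 0.3333) / 3 = 0.67

0.67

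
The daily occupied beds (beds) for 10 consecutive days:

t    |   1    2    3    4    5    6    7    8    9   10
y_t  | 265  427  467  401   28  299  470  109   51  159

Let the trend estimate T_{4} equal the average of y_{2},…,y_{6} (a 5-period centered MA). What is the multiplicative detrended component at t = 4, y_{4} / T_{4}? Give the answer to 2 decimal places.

Trend T_4 = (427 + 467 + 401 + 28 + 299) / 5 = 1622/5 = 324.4000
Ratio to trend: 401 / 324.4000 = 1.24

1.24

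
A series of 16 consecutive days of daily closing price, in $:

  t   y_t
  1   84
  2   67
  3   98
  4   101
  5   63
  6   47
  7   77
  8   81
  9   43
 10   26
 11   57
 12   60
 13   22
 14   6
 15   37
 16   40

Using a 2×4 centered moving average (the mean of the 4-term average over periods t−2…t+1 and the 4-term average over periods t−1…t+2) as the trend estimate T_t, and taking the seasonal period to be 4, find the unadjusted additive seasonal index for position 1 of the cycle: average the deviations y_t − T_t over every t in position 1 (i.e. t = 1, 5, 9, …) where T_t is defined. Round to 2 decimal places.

-11.54

Season position 1 occurs at t = 5, 9, 13 (where T_t is defined).
t=5: T_5 = 74.6250; y_5 − T_5 = 63 − 74.6250 = -11.6250
t=9: T_9 = 54.2500; y_9 − T_9 = 43 − 54.2500 = -11.2500
t=13: T_13 = 33.7500; y_13 − T_13 = 22 − 33.7500 = -11.7500
Mean deviation: (-11.6250 + -11.2500 + -11.7500) / 3 = -11.54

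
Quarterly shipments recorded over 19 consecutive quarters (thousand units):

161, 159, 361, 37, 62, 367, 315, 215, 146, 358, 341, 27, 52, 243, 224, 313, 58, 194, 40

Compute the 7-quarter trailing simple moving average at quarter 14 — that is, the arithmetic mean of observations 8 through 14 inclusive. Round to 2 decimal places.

Sum of periods 8–14: 215 + 146 + 358 + 341 + 27 + 52 + 243 = 1382
Divide by 7: 1382 / 7 = 197.43

197.43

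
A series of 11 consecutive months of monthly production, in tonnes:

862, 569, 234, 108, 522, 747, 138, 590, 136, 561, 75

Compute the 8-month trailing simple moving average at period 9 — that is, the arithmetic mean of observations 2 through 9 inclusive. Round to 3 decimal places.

380.500

Sum of periods 2–9: 569 + 234 + 108 + 522 + 747 + 138 + 590 + 136 = 3044
Divide by 8: 3044 / 8 = 380.500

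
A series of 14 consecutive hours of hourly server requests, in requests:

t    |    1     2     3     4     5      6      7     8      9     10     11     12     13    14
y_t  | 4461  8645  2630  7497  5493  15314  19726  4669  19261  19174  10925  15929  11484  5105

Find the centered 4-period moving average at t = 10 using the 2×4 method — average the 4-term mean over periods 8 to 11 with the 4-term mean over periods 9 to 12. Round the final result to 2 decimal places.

14914.75

Sum over 8–11: 4669 + 19261 + 19174 + 10925 = 54029
Sum over 9–12: 19261 + 19174 + 10925 + 15929 = 65289
CMA at t=10 = (54029 + 65289) / (2·4) = 119318 / 8 = 14914.75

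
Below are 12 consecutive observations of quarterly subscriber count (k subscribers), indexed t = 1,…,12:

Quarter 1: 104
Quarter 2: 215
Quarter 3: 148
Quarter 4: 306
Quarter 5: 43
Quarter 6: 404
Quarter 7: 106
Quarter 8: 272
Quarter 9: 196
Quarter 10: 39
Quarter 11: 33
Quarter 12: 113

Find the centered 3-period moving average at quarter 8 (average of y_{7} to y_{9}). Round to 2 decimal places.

191.33

Sum of periods 7–9: 106 + 272 + 196 = 574
Divide by 3: 574 / 3 = 191.33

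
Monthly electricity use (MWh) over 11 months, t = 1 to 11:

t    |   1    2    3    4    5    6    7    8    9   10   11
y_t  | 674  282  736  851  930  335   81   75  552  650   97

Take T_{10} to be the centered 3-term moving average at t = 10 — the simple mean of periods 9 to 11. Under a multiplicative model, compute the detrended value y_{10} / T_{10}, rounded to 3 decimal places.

Trend T_10 = (552 + 650 + 97) / 3 = 1299/3 = 433.00000
Ratio to trend: 650 / 433.00000 = 1.501

1.501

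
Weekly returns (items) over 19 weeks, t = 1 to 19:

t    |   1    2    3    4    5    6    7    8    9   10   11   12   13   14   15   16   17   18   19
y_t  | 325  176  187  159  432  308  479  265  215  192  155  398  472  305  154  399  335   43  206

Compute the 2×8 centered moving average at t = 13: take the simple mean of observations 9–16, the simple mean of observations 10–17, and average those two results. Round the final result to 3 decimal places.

Sum over 9–16: 215 + 192 + 155 + 398 + 472 + 305 + 154 + 399 = 2290
Sum over 10–17: 192 + 155 + 398 + 472 + 305 + 154 + 399 + 335 = 2410
CMA at t=13 = (2290 + 2410) / (2·8) = 4700 / 16 = 293.750

293.750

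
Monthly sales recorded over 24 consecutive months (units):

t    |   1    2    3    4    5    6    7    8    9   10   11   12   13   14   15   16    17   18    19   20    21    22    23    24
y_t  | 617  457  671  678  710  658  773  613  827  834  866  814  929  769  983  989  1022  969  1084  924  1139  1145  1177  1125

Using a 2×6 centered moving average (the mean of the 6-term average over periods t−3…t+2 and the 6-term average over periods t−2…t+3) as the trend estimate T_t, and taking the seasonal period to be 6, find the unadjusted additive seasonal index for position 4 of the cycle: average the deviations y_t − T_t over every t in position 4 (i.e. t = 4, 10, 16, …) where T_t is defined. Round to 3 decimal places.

Season position 4 occurs at t = 4, 10, 16 (where T_t is defined).
t=4: T_4 = 644.83333; y_4 − T_4 = 678 − 644.83333 = 33.16667
t=10: T_10 = 800.83333; y_10 − T_10 = 834 − 800.83333 = 33.16667
t=16: T_16 = 956.41667; y_16 − T_16 = 989 − 956.41667 = 32.58333
Mean deviation: (33.16667 + 33.16667 + 32.58333) / 3 = 32.972

32.972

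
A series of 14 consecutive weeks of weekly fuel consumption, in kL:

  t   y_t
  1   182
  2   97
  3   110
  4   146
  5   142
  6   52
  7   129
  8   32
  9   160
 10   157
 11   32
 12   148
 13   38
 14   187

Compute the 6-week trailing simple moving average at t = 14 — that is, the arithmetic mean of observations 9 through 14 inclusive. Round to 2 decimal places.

Sum of periods 9–14: 160 + 157 + 32 + 148 + 38 + 187 = 722
Divide by 6: 722 / 6 = 120.33

120.33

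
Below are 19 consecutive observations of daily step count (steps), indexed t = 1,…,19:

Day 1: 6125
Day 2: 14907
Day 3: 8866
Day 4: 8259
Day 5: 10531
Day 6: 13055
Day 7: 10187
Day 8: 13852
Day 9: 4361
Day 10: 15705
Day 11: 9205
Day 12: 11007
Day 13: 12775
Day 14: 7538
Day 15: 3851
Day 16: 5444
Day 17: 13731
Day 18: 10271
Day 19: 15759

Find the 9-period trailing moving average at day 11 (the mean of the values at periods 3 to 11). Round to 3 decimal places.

Sum of periods 3–11: 8866 + 8259 + 10531 + 13055 + 10187 + 13852 + 4361 + 15705 + 9205 = 94021
Divide by 9: 94021 / 9 = 10446.778

10446.778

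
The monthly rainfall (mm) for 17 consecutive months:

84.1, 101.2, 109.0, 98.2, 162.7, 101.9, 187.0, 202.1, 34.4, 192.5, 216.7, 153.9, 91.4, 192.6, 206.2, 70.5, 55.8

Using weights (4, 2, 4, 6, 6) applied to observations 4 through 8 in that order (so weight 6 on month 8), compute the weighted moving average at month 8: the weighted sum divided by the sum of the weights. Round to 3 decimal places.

Weighted sum: 4·98.2 + 2·162.7 + 4·101.9 + 6·187.0 + 6·202.1 = 392.8 + 325.4 + 407.6 + 1122.0 + 1212.6 = 3460.4
Weight total: 4 + 2 + 4 + 6 + 6 = 22
WMA = 3460.4 / 22 = 157.291

157.291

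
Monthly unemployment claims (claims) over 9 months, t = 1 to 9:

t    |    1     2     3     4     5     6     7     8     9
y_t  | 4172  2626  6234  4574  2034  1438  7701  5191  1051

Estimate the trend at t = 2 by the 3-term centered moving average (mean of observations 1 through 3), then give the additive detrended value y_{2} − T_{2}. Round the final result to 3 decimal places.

Trend T_2 = (4172 + 2626 + 6234) / 3 = 13032/3 = 4344.00000
Detrended value: 2626 − 4344.00000 = -1718.000

-1718.000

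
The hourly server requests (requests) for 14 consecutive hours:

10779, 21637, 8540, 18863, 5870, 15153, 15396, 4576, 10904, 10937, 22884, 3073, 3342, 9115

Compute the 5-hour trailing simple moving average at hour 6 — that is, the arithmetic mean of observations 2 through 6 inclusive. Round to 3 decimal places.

14012.600

Sum of periods 2–6: 21637 + 8540 + 18863 + 5870 + 15153 = 70063
Divide by 5: 70063 / 5 = 14012.600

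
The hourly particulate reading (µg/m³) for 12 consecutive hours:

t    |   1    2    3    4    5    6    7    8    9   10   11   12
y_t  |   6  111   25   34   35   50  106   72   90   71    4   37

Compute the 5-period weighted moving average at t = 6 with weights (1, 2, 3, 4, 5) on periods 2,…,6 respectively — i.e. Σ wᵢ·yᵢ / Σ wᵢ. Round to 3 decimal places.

Weighted sum: 1·111 + 2·25 + 3·34 + 4·35 + 5·50 = 111 + 50 + 102 + 140 + 250 = 653
Weight total: 1 + 2 + 3 + 4 + 5 = 15
WMA = 653 / 15 = 43.533

43.533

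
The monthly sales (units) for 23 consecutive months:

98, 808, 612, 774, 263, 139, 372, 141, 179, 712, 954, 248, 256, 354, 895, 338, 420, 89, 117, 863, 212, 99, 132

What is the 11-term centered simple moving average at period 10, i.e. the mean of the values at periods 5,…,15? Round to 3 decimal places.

410.273

Sum of periods 5–15: 263 + 139 + 372 + 141 + 179 + 712 + 954 + 248 + 256 + 354 + 895 = 4513
Divide by 11: 4513 / 11 = 410.273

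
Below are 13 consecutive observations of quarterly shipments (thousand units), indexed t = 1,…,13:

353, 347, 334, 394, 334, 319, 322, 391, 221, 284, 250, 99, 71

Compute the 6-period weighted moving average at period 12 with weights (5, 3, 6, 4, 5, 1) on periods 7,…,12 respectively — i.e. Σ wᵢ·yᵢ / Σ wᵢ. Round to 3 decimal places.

274.750

Weighted sum: 5·322 + 3·391 + 6·221 + 4·284 + 5·250 + 1·99 = 1610 + 1173 + 1326 + 1136 + 1250 + 99 = 6594
Weight total: 5 + 3 + 6 + 4 + 5 + 1 = 24
WMA = 6594 / 24 = 274.750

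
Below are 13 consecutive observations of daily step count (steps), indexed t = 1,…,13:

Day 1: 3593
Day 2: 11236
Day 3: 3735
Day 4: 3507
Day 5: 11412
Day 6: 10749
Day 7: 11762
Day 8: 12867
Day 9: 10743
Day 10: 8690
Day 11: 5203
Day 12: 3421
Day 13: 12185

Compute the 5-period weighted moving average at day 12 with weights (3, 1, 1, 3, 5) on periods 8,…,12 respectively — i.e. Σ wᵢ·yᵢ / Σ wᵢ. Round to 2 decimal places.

6980.62

Weighted sum: 3·12867 + 1·10743 + 1·8690 + 3·5203 + 5·3421 = 38601 + 10743 + 8690 + 15609 + 17105 = 90748
Weight total: 3 + 1 + 1 + 3 + 5 = 13
WMA = 90748 / 13 = 6980.62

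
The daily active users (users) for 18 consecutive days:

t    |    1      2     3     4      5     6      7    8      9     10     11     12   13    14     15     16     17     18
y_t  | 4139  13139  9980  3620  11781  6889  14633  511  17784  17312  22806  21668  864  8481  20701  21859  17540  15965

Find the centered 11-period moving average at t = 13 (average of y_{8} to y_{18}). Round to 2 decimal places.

Sum of periods 8–18: 511 + 17784 + 17312 + 22806 + 21668 + 864 + 8481 + 20701 + 21859 + 17540 + 15965 = 165491
Divide by 11: 165491 / 11 = 15044.64

15044.64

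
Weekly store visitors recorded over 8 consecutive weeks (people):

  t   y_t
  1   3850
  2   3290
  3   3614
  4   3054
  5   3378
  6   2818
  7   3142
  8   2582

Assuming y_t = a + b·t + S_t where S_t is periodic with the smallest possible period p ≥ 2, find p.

First differences y_{t+1} − y_t: -560, 324, -560, 324, -560, 324, …
The difference pattern repeats every 2 terms and not for any smaller step, so p = 2.

2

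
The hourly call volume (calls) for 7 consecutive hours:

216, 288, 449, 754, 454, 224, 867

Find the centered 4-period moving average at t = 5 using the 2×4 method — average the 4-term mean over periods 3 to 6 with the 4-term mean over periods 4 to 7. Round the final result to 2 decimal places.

Sum over 3–6: 449 + 754 + 454 + 224 = 1881
Sum over 4–7: 754 + 454 + 224 + 867 = 2299
CMA at t=5 = (1881 + 2299) / (2·4) = 4180 / 8 = 522.50

522.50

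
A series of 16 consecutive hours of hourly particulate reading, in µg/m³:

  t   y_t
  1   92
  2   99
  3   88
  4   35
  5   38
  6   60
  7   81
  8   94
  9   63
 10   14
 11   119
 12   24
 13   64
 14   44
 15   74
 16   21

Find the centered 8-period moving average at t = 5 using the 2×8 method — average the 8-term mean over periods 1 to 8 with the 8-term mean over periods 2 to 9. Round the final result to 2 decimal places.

71.56

Sum over 1–8: 92 + 99 + 88 + 35 + 38 + 60 + 81 + 94 = 587
Sum over 2–9: 99 + 88 + 35 + 38 + 60 + 81 + 94 + 63 = 558
CMA at t=5 = (587 + 558) / (2·8) = 1145 / 16 = 71.56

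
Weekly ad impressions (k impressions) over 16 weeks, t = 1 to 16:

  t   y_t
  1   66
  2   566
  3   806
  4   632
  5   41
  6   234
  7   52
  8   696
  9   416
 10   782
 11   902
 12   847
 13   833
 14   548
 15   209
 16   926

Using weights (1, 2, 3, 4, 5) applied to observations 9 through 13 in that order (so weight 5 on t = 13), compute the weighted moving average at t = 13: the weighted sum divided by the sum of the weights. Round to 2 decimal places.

815.93

Weighted sum: 1·416 + 2·782 + 3·902 + 4·847 + 5·833 = 416 + 1564 + 2706 + 3388 + 4165 = 12239
Weight total: 1 + 2 + 3 + 4 + 5 = 15
WMA = 12239 / 15 = 815.93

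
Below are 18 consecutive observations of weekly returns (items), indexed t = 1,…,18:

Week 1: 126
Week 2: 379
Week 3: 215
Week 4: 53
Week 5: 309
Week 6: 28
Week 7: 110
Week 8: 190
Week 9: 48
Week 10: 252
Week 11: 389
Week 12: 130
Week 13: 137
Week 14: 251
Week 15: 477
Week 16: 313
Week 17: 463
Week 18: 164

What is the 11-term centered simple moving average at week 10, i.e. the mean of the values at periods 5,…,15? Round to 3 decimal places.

211.000

Sum of periods 5–15: 309 + 28 + 110 + 190 + 48 + 252 + 389 + 130 + 137 + 251 + 477 = 2321
Divide by 11: 2321 / 11 = 211.000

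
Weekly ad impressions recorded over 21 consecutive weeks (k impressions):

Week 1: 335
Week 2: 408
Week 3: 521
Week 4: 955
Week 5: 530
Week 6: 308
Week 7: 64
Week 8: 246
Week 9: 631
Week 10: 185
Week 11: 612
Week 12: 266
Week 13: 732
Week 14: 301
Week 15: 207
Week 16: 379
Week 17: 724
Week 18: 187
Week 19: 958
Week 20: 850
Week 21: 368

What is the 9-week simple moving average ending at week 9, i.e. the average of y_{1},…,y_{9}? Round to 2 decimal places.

444.22

Sum of periods 1–9: 335 + 408 + 521 + 955 + 530 + 308 + 64 + 246 + 631 = 3998
Divide by 9: 3998 / 9 = 444.22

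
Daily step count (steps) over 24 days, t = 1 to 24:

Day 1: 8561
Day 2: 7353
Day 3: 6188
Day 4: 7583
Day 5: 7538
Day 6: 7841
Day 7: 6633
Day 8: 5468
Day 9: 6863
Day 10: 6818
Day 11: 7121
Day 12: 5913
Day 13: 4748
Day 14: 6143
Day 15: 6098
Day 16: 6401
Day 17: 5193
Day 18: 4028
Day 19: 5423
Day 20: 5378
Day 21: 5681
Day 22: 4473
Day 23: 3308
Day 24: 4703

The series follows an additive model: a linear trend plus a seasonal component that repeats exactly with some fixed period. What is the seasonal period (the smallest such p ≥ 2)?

First differences y_{t+1} − y_t: -1208, -1165, 1395, -45, 303, -1208, -1165, 1395, -45, 303, -1208, -1165, …
The difference pattern repeats every 5 terms and not for any smaller step, so p = 5.

5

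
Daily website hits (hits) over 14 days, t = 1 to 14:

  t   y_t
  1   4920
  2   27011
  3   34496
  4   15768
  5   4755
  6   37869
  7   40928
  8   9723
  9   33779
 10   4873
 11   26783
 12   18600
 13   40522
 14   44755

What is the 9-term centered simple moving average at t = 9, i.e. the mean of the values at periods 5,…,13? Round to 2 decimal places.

24203.56

Sum of periods 5–13: 4755 + 37869 + 40928 + 9723 + 33779 + 4873 + 26783 + 18600 + 40522 = 217832
Divide by 9: 217832 / 9 = 24203.56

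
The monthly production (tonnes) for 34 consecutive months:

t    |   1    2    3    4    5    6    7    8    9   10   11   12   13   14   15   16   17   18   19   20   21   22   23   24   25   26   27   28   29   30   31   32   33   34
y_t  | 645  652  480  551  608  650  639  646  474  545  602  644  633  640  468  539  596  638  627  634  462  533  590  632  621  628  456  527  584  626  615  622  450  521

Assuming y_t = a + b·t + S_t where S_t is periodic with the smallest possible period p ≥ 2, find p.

6

First differences y_{t+1} − y_t: 7, -172, 71, 57, 42, -11, 7, -172, 71, 57, 42, -11, 7, -172, …
The difference pattern repeats every 6 terms and not for any smaller step, so p = 6.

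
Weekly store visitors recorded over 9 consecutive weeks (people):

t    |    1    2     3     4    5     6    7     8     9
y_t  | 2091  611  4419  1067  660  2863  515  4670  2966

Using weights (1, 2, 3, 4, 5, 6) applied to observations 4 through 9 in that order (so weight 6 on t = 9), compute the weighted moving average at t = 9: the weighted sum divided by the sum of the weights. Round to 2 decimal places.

Weighted sum: 1·1067 + 2·660 + 3·2863 + 4·515 + 5·4670 + 6·2966 = 1067 + 1320 + 8589 + 2060 + 23350 + 17796 = 54182
Weight total: 1 + 2 + 3 + 4 + 5 + 6 = 21
WMA = 54182 / 21 = 2580.10

2580.10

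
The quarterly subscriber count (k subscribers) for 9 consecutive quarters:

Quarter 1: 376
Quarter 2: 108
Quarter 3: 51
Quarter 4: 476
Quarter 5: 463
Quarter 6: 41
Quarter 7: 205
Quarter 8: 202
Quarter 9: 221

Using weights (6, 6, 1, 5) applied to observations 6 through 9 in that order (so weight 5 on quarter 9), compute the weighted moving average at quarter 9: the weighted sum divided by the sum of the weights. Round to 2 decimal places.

154.61

Weighted sum: 6·41 + 6·205 + 1·202 + 5·221 = 246 + 1230 + 202 + 1105 = 2783
Weight total: 6 + 6 + 1 + 5 = 18
WMA = 2783 / 18 = 154.61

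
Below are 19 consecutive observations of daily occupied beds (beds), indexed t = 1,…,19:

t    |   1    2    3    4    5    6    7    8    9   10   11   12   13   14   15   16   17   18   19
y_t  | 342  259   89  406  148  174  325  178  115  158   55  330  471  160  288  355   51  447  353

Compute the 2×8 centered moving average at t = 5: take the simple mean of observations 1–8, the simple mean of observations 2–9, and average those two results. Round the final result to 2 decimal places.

Sum over 1–8: 342 + 259 + 89 + 406 + 148 + 174 + 325 + 178 = 1921
Sum over 2–9: 259 + 89 + 406 + 148 + 174 + 325 + 178 + 115 = 1694
CMA at t=5 = (1921 + 1694) / (2·8) = 3615 / 16 = 225.94

225.94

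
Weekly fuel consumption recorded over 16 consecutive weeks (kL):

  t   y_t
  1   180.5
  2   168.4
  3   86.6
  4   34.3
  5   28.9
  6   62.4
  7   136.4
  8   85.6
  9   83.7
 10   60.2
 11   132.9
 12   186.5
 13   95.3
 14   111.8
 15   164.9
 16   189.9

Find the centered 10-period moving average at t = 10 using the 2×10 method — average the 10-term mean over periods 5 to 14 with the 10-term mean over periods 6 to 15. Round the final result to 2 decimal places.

105.17

Sum over 5–14: 28.9 + 62.4 + 136.4 + 85.6 + 83.7 + 60.2 + 132.9 + 186.5 + 95.3 + 111.8 = 983.7
Sum over 6–15: 62.4 + 136.4 + 85.6 + 83.7 + 60.2 + 132.9 + 186.5 + 95.3 + 111.8 + 164.9 = 1119.7
CMA at t=10 = (983.7 + 1119.7) / (2·10) = 2103.4 / 20 = 105.17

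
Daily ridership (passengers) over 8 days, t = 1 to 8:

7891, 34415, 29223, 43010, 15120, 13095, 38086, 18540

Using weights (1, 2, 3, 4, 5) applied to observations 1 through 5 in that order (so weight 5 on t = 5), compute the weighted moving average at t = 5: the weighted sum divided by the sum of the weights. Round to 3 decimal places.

27468.667

Weighted sum: 1·7891 + 2·34415 + 3·29223 + 4·43010 + 5·15120 = 7891 + 68830 + 87669 + 172040 + 75600 = 412030
Weight total: 1 + 2 + 3 + 4 + 5 = 15
WMA = 412030 / 15 = 27468.667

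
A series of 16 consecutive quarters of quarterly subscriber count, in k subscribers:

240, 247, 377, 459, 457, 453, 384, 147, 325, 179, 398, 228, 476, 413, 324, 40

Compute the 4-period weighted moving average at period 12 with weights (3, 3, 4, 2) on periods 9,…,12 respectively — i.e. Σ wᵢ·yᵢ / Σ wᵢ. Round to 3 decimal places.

296.667

Weighted sum: 3·325 + 3·179 + 4·398 + 2·228 = 975 + 537 + 1592 + 456 = 3560
Weight total: 3 + 3 + 4 + 2 = 12
WMA = 3560 / 12 = 296.667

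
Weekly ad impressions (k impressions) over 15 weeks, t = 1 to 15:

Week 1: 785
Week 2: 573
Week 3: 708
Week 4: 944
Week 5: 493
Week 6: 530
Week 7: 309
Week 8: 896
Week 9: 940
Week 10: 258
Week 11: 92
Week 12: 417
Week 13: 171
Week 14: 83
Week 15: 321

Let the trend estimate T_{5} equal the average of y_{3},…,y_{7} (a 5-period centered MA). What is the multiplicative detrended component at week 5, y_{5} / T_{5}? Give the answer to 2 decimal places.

0.83

Trend T_5 = (708 + 944 + 493 + 530 + 309) / 5 = 2984/5 = 596.8000
Ratio to trend: 493 / 596.8000 = 0.83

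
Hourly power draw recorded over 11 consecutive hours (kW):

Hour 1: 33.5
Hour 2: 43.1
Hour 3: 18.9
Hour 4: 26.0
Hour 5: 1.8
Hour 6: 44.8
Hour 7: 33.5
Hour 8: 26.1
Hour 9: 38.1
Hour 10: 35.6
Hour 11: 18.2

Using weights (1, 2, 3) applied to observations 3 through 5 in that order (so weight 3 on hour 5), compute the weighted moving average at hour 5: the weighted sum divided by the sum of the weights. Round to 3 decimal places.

Weighted sum: 1·18.9 + 2·26.0 + 3·1.8 = 18.9 + 52.0 + 5.4 = 76.3
Weight total: 1 + 2 + 3 = 6
WMA = 76.3 / 6 = 12.717

12.717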